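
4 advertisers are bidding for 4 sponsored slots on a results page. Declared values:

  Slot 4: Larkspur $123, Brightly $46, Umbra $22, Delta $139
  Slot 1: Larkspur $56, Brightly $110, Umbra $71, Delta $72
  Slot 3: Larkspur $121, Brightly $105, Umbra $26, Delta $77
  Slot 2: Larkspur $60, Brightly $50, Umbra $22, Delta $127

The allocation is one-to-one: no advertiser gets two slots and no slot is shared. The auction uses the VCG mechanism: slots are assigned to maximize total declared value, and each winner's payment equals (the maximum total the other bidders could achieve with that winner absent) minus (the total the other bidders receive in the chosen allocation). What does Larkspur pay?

Larkspur pays $12.

Efficient allocation: Larkspur→Slot 4 ($123), Brightly→Slot 3 ($105), Umbra→Slot 1 ($71), Delta→Slot 2 ($127); total welfare W = $426.
Larkspur receives Slot 4 at value $123, so the others get W − 123 = $303.
Without Larkspur: best allocation of the remaining 3 bidders over all 4 slots is Brightly→Slot 3 ($105), Umbra→Slot 1 ($71), Delta→Slot 4 ($139), total $315.
VCG payment = (others' best without Larkspur) − (others' welfare with Larkspur) = 315 − 303 = $12.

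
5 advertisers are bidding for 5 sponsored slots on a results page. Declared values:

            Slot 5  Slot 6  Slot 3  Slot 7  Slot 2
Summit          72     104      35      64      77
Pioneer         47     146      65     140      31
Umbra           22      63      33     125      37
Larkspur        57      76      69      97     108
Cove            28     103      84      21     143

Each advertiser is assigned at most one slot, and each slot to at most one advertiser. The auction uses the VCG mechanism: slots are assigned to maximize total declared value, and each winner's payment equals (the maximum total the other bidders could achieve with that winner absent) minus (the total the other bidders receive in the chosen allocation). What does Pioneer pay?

Efficient allocation: Summit→Slot 5 ($72), Pioneer→Slot 6 ($146), Umbra→Slot 7 ($125), Larkspur→Slot 3 ($69), Cove→Slot 2 ($143); total welfare W = $555.
Pioneer receives Slot 6 at value $146, so the others get W − 146 = $409.
Without Pioneer: best allocation of the remaining 4 bidders over all 5 slots is Summit→Slot 6 ($104), Umbra→Slot 7 ($125), Larkspur→Slot 3 ($69), Cove→Slot 2 ($143), total $441.
VCG payment = (others' best without Pioneer) − (others' welfare with Pioneer) = 441 − 409 = $32.

Pioneer pays $32.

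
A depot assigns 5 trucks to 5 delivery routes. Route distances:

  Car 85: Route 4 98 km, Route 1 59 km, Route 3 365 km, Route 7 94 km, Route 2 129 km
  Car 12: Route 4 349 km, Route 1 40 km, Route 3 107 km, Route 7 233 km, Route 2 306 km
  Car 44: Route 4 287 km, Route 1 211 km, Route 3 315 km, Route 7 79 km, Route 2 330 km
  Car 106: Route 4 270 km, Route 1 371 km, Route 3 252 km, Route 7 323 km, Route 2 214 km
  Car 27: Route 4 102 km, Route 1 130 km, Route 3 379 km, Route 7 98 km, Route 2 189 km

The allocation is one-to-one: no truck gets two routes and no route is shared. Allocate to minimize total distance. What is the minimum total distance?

This is the linear assignment problem.
Optimal: Car 85→Route 1 (59 km), Car 12→Route 3 (107 km), Car 44→Route 7 (79 km), Car 106→Route 2 (214 km), Car 27→Route 4 (102 km) — total 59+107+79+214+102 = 561 km.
Min-entry greedy (repeatedly take the single cheapest remaining cell) gives 658 km, worse by 97.
Checked against all permutations: 561 km is optimal.

Minimum total: 561 km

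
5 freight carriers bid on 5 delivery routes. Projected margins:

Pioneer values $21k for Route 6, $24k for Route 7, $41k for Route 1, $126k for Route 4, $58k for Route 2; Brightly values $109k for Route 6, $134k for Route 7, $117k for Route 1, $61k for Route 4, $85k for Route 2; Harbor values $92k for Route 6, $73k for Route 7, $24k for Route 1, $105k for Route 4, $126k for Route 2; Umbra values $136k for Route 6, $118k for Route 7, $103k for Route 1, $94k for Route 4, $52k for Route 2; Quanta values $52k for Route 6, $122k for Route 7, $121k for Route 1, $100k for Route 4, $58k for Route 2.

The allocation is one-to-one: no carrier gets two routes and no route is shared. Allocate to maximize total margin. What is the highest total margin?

Maximum total: $643k

Optimal: Pioneer→Route 4 ($126k), Brightly→Route 7 ($134k), Harbor→Route 2 ($126k), Umbra→Route 6 ($136k), Quanta→Route 1 ($121k) — total 126+134+126+136+121 = $643k.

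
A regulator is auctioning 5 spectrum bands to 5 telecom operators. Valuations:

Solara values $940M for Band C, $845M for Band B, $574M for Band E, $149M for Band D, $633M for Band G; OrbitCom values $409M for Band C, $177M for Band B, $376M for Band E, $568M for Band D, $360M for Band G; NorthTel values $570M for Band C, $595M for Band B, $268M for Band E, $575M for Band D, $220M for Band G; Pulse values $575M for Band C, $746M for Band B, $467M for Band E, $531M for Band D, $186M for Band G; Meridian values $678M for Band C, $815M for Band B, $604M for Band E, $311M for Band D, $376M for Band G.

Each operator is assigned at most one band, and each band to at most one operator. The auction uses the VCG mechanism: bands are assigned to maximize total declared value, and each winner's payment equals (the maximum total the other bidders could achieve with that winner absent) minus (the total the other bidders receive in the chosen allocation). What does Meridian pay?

Efficient allocation: Solara→Band C ($940M), OrbitCom→Band G ($360M), NorthTel→Band D ($575M), Pulse→Band B ($746M), Meridian→Band E ($604M); total welfare W = $3225M.
Meridian receives Band E at value $604M, so the others get W − 604 = $2621M.
Without Meridian: best allocation of the remaining 4 bidders over all 5 bands is Solara→Band C ($940M), OrbitCom→Band E ($376M), NorthTel→Band D ($575M), Pulse→Band B ($746M), total $2637M.
VCG payment = (others' best without Meridian) − (others' welfare with Meridian) = 2637 − 2621 = $16M.

Meridian pays $16M.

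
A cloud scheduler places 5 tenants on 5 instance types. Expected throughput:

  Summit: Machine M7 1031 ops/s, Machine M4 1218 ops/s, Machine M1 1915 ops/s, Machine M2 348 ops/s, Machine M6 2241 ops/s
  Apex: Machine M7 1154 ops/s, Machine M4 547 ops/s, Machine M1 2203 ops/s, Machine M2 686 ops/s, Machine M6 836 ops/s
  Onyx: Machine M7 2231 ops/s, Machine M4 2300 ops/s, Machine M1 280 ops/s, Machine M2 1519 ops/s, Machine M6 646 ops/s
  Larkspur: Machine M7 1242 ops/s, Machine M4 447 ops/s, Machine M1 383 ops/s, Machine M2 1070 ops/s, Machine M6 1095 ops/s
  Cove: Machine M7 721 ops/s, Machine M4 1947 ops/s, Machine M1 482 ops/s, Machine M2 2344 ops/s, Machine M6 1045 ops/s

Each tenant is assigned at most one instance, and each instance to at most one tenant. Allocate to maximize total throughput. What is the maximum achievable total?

Max total: 10330 ops/s

This is a one-to-one assignment (maximum-weight bipartite matching).
Optimal: Summit→Machine M6 (2241 ops/s), Apex→Machine M1 (2203 ops/s), Onyx→Machine M4 (2300 ops/s), Larkspur→Machine M7 (1242 ops/s), Cove→Machine M2 (2344 ops/s) — total 2241+2203+2300+1242+2344 = 10330 ops/s.
Column-greedy (each instance in turn goes to its best remaining tenant) gives 9692 ops/s, worse by 638.
Swapping Onyx↔Summit (Onyx→Machine M6 646 ops/s, Summit→Machine M4 1218 ops/s) loses 2677.
Checked against all permutations: 10330 ops/s is optimal.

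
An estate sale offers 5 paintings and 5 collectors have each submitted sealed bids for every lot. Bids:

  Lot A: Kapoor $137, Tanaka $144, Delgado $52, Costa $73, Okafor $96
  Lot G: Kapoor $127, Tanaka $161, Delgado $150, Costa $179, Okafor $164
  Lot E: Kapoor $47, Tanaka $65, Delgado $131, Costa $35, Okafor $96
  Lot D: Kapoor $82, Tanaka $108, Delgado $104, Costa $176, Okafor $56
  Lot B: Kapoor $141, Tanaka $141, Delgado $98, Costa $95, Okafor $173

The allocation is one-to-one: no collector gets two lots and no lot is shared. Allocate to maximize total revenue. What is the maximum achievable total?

Optimal: Kapoor→Lot A ($137), Tanaka→Lot G ($161), Delgado→Lot E ($131), Costa→Lot D ($176), Okafor→Lot B ($173) — total 137+161+131+176+173 = $778.
Column-greedy (each lot in turn goes to its best remaining collector) gives $709, worse by 69.

Max total: $778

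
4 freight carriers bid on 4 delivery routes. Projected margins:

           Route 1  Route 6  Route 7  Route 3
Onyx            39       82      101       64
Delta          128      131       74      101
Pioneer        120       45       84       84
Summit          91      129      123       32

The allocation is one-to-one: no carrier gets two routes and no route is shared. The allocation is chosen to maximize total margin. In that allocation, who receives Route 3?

Optimal: Onyx→Route 7 ($101k), Delta→Route 3 ($101k), Pioneer→Route 1 ($120k), Summit→Route 6 ($129k) — total 101+101+120+129 = $451k.
Row-greedy (each carrier in turn takes its best remaining route) gives $384k, worse by 67.
Next-best assignment: Onyx→Route 7, Delta→Route 1, Pioneer→Route 3, Summit→Route 6 = $442k.
Delta's own top route is Route 6 ($131k), but forcing Delta→Route 6 and reassigning the rest optimally gives only $438k — worse by 13.

Delta receives Route 3.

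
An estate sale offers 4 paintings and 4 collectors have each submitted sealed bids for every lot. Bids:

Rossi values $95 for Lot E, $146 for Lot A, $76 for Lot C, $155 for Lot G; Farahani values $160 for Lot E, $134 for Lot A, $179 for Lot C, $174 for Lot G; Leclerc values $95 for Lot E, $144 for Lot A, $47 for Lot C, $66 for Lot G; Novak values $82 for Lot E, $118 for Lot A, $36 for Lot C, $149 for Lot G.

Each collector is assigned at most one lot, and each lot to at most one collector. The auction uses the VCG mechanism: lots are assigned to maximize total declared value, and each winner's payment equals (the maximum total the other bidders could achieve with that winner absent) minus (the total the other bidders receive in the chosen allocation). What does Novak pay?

Novak pays $58.

Efficient allocation: Rossi→Lot A ($146), Farahani→Lot C ($179), Leclerc→Lot E ($95), Novak→Lot G ($149); total welfare W = $569.
Novak receives Lot G at value $149, so the others get W − 149 = $420.
Without Novak: best allocation of the remaining 3 bidders over all 4 lots is Rossi→Lot G ($155), Farahani→Lot C ($179), Leclerc→Lot A ($144), total $478.
VCG payment = (others' best without Novak) − (others' welfare with Novak) = 478 − 420 = $58.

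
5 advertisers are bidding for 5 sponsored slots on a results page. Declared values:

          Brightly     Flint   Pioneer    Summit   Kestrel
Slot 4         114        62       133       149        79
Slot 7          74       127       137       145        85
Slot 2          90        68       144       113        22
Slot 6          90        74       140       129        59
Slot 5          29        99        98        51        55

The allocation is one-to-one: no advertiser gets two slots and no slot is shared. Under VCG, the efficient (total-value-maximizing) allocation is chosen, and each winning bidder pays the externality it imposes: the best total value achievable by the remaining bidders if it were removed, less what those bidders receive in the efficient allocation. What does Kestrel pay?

Efficient allocation: Brightly→Slot 4 ($114), Flint→Slot 5 ($99), Pioneer→Slot 2 ($144), Summit→Slot 6 ($129), Kestrel→Slot 7 ($85); total welfare W = $571.
Kestrel receives Slot 7 at value $85, so the others get W − 85 = $486.
Without Kestrel: best allocation of the remaining 4 bidders over all 5 slots is Brightly→Slot 4 ($114), Flint→Slot 7 ($127), Pioneer→Slot 2 ($144), Summit→Slot 6 ($129), total $514.
VCG payment = (others' best without Kestrel) − (others' welfare with Kestrel) = 514 − 486 = $28.

Kestrel pays $28.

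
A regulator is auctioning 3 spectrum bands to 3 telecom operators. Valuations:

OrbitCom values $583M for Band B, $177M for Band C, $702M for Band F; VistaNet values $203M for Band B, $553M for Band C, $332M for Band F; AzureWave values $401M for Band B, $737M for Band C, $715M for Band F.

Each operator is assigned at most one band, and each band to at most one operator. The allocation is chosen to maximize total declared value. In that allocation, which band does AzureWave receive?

AzureWave receives Band F.

This is the linear assignment problem.
Optimal: OrbitCom→Band B ($583M), VistaNet→Band C ($553M), AzureWave→Band F ($715M) — total 583+553+715 = $1851M.
Column-greedy (each band in turn goes to its best remaining operator) gives $1652M, worse by 199.
Next-best assignment: OrbitCom→Band F, VistaNet→Band C, AzureWave→Band B = $1656M.
AzureWave's own top band is Band C ($737M), but forcing AzureWave→Band C and reassigning the rest optimally gives only $1652M — worse by 199.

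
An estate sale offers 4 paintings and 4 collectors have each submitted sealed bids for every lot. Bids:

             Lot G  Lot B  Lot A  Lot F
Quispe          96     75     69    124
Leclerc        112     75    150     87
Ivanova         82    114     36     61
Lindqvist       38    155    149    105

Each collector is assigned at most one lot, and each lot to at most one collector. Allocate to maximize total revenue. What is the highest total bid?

Max total: $511

Optimal: Quispe→Lot F ($124), Leclerc→Lot A ($150), Ivanova→Lot G ($82), Lindqvist→Lot B ($155) — total 124+150+82+155 = $511.
Row-greedy (each collector in turn takes its best remaining lot) gives $426, worse by 85.
Every other assignment is strictly worse.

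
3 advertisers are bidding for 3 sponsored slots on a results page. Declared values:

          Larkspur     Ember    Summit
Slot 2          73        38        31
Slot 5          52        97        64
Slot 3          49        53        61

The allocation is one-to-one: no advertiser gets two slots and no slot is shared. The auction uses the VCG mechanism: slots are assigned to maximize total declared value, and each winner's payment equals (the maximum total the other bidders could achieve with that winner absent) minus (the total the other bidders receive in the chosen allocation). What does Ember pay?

Ember pays $3.

Efficient allocation: Larkspur→Slot 2 ($73), Ember→Slot 5 ($97), Summit→Slot 3 ($61); total welfare W = $231.
Ember receives Slot 5 at value $97, so the others get W − 97 = $134.
Without Ember: best allocation of the remaining 2 bidders over all 3 slots is Larkspur→Slot 2 ($73), Summit→Slot 5 ($64), total $137.
VCG payment = (others' best without Ember) − (others' welfare with Ember) = 137 − 134 = $3.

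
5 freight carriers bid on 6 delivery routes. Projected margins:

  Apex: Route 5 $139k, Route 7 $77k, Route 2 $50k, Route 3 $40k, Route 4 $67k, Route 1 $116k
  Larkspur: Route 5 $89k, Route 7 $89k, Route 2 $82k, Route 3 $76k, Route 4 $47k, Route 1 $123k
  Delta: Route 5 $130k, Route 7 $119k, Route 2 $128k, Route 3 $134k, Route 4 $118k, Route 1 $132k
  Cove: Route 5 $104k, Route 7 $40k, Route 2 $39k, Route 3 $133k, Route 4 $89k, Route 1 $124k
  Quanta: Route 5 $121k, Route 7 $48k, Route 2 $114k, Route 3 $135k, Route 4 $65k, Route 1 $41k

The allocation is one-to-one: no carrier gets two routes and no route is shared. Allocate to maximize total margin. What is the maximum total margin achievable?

Maximum total: $628k

This is the linear assignment problem.
Optimal: Apex→Route 5 ($139k), Larkspur→Route 1 ($123k), Delta→Route 7 ($119k), Cove→Route 3 ($133k), Quanta→Route 2 ($114k) — total 139+123+119+133+114 = $628k.
Column-greedy (each route in turn goes to its best remaining carrier) gives $552k, worse by 76.
Checked against all permutations: $628k is optimal.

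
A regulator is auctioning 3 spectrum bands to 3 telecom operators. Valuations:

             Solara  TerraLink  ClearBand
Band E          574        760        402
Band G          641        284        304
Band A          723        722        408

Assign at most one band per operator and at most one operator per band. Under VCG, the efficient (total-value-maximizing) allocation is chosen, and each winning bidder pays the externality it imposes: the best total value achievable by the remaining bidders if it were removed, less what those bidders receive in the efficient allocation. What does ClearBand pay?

ClearBand pays $82M.

Efficient allocation: Solara→Band G ($641M), TerraLink→Band E ($760M), ClearBand→Band A ($408M); total welfare W = $1809M.
ClearBand receives Band A at value $408M, so the others get W − 408 = $1401M.
Without ClearBand: best allocation of the remaining 2 bidders over all 3 bands is Solara→Band A ($723M), TerraLink→Band E ($760M), total $1483M.
VCG payment = (others' best without ClearBand) − (others' welfare with ClearBand) = 1483 − 1401 = $82M.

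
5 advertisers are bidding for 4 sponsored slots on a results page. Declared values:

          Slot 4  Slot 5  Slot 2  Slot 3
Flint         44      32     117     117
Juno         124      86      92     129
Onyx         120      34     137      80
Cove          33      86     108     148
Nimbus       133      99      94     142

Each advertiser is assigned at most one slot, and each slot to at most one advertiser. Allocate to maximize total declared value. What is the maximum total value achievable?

Maximum total: $508

Treat this as an assignment problem: match each advertiser to one slot.
Optimal: Juno→Slot 4 ($124), Nimbus→Slot 5 ($99), Onyx→Slot 2 ($137), Cove→Slot 3 ($148) — total 124+99+137+148 = $508.
Next-best assignment: Nimbus→Slot 4, Juno→Slot 5, Onyx→Slot 2, Cove→Slot 3 = $504.
Swapping Onyx↔Juno (Onyx→Slot 4 $120, Juno→Slot 2 $92) loses 49.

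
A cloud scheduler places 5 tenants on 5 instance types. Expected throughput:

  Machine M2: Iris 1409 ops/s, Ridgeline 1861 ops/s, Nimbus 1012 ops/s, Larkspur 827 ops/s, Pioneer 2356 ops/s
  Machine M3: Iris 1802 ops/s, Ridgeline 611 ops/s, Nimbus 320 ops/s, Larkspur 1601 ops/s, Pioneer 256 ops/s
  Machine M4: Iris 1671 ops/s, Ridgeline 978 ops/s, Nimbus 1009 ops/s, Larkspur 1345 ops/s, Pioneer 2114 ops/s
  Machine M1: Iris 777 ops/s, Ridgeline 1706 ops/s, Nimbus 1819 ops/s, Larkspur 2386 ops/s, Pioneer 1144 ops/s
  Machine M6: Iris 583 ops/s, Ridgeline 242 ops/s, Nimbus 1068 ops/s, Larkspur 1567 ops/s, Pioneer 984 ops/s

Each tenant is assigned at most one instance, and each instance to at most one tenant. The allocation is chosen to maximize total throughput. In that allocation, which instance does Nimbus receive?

Optimal: Iris→Machine M3 (1802 ops/s), Ridgeline→Machine M2 (1861 ops/s), Nimbus→Machine M6 (1068 ops/s), Larkspur→Machine M1 (2386 ops/s), Pioneer→Machine M4 (2114 ops/s) — total 1802+1861+1068+2386+2114 = 9231 ops/s.
Column-greedy (each instance in turn goes to its best remaining tenant) gives 7564 ops/s, worse by 1667.
Next-best assignment: Iris→Machine M3, Ridgeline→Machine M2, Nimbus→Machine M1, Larkspur→Machine M6, Pioneer→Machine M4 = 9163 ops/s.
Swapping Pioneer↔Nimbus (Pioneer→Machine M6 984 ops/s, Nimbus→Machine M4 1009 ops/s) loses 1189.
Every other assignment is strictly worse.
Nimbus's own top instance is Machine M1 (1819 ops/s), but forcing Nimbus→Machine M1 and reassigning the rest optimally gives only 9163 ops/s — worse by 68.

Nimbus receives Machine M6.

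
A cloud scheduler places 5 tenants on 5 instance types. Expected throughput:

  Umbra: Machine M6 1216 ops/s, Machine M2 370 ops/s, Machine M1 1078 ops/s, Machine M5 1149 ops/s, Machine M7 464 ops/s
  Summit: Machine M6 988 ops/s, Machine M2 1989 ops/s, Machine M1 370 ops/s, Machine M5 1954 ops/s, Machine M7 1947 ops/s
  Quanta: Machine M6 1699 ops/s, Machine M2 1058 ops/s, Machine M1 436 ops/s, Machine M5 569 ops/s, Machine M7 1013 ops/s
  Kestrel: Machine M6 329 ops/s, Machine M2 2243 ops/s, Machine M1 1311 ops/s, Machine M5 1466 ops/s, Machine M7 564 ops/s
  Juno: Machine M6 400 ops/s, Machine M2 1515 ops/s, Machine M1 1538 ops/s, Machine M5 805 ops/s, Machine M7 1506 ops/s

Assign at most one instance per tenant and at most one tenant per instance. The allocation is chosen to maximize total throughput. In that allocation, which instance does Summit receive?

Summit receives Machine M7.

Optimal: Umbra→Machine M5 (1149 ops/s), Summit→Machine M7 (1947 ops/s), Quanta→Machine M6 (1699 ops/s), Kestrel→Machine M2 (2243 ops/s), Juno→Machine M1 (1538 ops/s) — total 1149+1947+1699+2243+1538 = 8576 ops/s.
Max-entry greedy (repeatedly take the single best remaining cell) gives 7898 ops/s, worse by 678.
Next-best assignment: Umbra→Machine M1, Summit→Machine M5, Quanta→Machine M6, Kestrel→Machine M2, Juno→Machine M7 = 8480 ops/s.
Checked against all permutations: 8576 ops/s is optimal.
Summit's own top instance is Machine M2 (1989 ops/s), but forcing Summit→Machine M2 and reassigning the rest optimally gives only 7738 ops/s — worse by 838.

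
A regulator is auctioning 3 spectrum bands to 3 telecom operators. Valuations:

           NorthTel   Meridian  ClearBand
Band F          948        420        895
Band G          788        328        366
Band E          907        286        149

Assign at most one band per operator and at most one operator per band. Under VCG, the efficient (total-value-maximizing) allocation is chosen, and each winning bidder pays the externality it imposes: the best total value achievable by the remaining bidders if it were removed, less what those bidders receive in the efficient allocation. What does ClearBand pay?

Efficient allocation: NorthTel→Band E ($907M), Meridian→Band G ($328M), ClearBand→Band F ($895M); total welfare W = $2130M.
ClearBand receives Band F at value $895M, so the others get W − 895 = $1235M.
Without ClearBand: best allocation of the remaining 2 bidders over all 3 bands is NorthTel→Band E ($907M), Meridian→Band F ($420M), total $1327M.
VCG payment = (others' best without ClearBand) − (others' welfare with ClearBand) = 1327 − 1235 = $92M.

ClearBand pays $92M.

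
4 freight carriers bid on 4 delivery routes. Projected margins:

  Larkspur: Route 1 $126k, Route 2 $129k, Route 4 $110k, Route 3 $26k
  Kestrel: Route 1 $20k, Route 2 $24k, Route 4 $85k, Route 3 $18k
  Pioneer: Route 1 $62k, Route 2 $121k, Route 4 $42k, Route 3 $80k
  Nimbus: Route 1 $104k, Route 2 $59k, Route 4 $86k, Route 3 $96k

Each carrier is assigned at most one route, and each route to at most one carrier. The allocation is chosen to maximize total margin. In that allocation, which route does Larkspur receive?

Larkspur receives Route 1.

This is the linear assignment problem.
Optimal: Larkspur→Route 1 ($126k), Kestrel→Route 4 ($85k), Pioneer→Route 2 ($121k), Nimbus→Route 3 ($96k) — total 126+85+121+96 = $428k.
Row-greedy (each carrier in turn takes its best remaining route) gives $398k, worse by 30.
Swapping Larkspur↔Kestrel (Larkspur→Route 4 $110k, Kestrel→Route 1 $20k) loses 81.
Larkspur's own top route is Route 2 ($129k), but forcing Larkspur→Route 2 and reassigning the rest optimally gives only $398k — worse by 30.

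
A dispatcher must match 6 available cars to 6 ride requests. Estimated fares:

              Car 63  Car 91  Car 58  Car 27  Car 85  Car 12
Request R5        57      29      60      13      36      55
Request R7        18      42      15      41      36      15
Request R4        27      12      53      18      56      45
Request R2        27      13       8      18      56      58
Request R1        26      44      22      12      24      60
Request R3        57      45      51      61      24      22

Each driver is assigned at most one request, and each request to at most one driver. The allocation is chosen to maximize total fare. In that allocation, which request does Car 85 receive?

This is a one-to-one assignment (maximum-weight bipartite matching).
Optimal: Car 63→Request R5 ($57), Car 91→Request R7 ($42), Car 58→Request R4 ($53), Car 27→Request R3 ($61), Car 85→Request R2 ($56), Car 12→Request R1 ($60) — total 57+42+53+61+56+60 = $329.
Next-best assignment: Car 63→Request R3, Car 91→Request R1, Car 58→Request R5, Car 27→Request R7, Car 85→Request R4, Car 12→Request R2 = $316.
Swapping Car 91↔Car 63 (Car 91→Request R5 $29, Car 63→Request R7 $18) loses 52.
Car 85's own top request is Request R4 ($56), but forcing Car 85→Request R4 and reassigning the rest optimally gives only $316 — worse by 13.

Car 85 receives Request R2.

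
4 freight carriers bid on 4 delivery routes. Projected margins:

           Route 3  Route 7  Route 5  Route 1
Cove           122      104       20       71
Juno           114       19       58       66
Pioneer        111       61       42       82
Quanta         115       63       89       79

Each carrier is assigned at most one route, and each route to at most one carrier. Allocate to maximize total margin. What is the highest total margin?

Optimal: Cove→Route 7 ($104k), Juno→Route 3 ($114k), Pioneer→Route 1 ($82k), Quanta→Route 5 ($89k) — total 104+114+82+89 = $389k.
Row-greedy (each carrier in turn takes its best remaining route) gives $338k, worse by 51.
Next-best assignment: Cove→Route 7, Juno→Route 1, Pioneer→Route 3, Quanta→Route 5 = $370k.
Every other assignment is strictly worse.

Max total: $389k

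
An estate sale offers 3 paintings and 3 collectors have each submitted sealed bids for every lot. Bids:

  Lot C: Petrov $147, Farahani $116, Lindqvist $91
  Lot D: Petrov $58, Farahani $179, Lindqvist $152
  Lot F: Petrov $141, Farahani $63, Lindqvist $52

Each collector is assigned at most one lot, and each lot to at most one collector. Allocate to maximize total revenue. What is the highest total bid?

Max total: $411

Optimal: Petrov→Lot F ($141), Farahani→Lot D ($179), Lindqvist→Lot C ($91) — total 141+179+91 = $411.
Swapping Farahani↔Lindqvist (Farahani→Lot C $116, Lindqvist→Lot D $152) loses 2.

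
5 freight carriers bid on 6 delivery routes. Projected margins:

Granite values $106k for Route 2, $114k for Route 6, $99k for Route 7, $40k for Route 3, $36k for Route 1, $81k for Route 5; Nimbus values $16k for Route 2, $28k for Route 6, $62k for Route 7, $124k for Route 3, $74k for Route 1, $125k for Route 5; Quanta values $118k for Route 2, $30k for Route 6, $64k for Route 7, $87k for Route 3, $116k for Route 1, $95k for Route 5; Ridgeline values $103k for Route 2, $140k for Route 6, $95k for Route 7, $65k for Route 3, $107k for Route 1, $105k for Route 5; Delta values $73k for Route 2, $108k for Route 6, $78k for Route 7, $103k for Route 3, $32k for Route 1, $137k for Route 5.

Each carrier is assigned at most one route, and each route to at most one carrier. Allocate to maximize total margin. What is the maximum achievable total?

Treat this as an assignment problem: match each carrier to one route.
Optimal: Granite→Route 2 ($106k), Nimbus→Route 3 ($124k), Quanta→Route 1 ($116k), Ridgeline→Route 6 ($140k), Delta→Route 5 ($137k) — total 106+124+116+140+137 = $623k.
Max-entry greedy (repeatedly take the single best remaining cell) gives $618k, worse by 5.
Checked against all permutations: $623k is optimal.

Max total: $623k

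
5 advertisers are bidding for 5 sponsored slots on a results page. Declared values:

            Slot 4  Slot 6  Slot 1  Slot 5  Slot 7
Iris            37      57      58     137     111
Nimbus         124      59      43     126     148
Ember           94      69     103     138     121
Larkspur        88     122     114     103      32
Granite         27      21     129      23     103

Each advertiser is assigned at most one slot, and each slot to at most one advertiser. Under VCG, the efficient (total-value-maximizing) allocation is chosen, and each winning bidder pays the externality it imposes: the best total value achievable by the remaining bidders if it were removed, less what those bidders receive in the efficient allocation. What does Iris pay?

Efficient allocation: Iris→Slot 5 ($137), Nimbus→Slot 4 ($124), Ember→Slot 7 ($121), Larkspur→Slot 6 ($122), Granite→Slot 1 ($129); total welfare W = $633.
Iris receives Slot 5 at value $137, so the others get W − 137 = $496.
Without Iris: best allocation of the remaining 4 bidders over all 5 slots is Nimbus→Slot 7 ($148), Ember→Slot 5 ($138), Larkspur→Slot 6 ($122), Granite→Slot 1 ($129), total $537.
VCG payment = (others' best without Iris) − (others' welfare with Iris) = 537 − 496 = $41.

Iris pays $41.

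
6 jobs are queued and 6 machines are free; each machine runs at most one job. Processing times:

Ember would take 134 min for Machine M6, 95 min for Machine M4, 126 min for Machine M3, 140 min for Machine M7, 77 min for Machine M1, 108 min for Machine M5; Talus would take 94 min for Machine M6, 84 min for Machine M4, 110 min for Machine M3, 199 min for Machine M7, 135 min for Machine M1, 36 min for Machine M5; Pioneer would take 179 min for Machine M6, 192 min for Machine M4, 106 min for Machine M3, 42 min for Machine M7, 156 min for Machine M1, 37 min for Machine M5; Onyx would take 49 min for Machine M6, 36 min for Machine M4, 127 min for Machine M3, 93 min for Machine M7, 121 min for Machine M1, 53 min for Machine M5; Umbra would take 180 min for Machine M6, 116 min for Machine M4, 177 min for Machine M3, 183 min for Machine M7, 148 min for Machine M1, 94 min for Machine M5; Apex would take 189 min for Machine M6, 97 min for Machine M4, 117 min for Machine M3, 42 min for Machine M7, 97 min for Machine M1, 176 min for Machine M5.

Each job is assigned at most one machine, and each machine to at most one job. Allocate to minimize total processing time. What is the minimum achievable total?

Min total: 426 min

Treat this as an assignment problem: match each job to one machine.
Optimal: Ember→Machine M1 (77 min), Talus→Machine M5 (36 min), Pioneer→Machine M3 (106 min), Onyx→Machine M6 (49 min), Umbra→Machine M4 (116 min), Apex→Machine M7 (42 min) — total 77+36+106+49+116+42 = 426 min.
Min-entry greedy (repeatedly take the single cheapest remaining cell) gives 488 min, worse by 62.
Next-best assignment: Ember→Machine M1, Talus→Machine M3, Pioneer→Machine M5, Onyx→Machine M6, Umbra→Machine M4, Apex→Machine M7 = 431 min.
Swapping Umbra↔Ember (Umbra→Machine M1 148 min, Ember→Machine M4 95 min) adds 50.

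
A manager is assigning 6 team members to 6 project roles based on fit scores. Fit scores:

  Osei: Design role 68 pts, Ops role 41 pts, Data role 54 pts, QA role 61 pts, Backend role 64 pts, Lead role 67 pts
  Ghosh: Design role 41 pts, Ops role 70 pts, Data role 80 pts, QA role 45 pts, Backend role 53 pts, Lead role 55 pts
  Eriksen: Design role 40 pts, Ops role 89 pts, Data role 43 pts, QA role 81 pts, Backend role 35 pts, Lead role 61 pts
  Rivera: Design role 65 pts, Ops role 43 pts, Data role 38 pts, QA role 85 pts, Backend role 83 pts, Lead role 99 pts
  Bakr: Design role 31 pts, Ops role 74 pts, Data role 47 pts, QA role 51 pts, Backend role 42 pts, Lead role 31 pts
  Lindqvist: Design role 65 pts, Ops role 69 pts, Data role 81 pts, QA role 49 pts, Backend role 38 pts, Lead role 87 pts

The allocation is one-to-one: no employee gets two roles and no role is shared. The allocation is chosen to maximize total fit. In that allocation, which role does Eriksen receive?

This is a one-to-one assignment (maximum-weight bipartite matching).
Optimal: Osei→Design role (68 pts), Ghosh→Data role (80 pts), Eriksen→QA role (81 pts), Rivera→Backend role (83 pts), Bakr→Ops role (74 pts), Lindqvist→Lead role (87 pts) — total 68+80+81+83+74+87 = 473 pts.
Max-entry greedy (repeatedly take the single best remaining cell) gives 441 pts, worse by 32.
Checked against all permutations: 473 pts is optimal.
Eriksen's own top role is Ops role (89 pts), but forcing Eriksen→Ops role and reassigning the rest optimally gives only 458 pts — worse by 15.

Eriksen receives QA role.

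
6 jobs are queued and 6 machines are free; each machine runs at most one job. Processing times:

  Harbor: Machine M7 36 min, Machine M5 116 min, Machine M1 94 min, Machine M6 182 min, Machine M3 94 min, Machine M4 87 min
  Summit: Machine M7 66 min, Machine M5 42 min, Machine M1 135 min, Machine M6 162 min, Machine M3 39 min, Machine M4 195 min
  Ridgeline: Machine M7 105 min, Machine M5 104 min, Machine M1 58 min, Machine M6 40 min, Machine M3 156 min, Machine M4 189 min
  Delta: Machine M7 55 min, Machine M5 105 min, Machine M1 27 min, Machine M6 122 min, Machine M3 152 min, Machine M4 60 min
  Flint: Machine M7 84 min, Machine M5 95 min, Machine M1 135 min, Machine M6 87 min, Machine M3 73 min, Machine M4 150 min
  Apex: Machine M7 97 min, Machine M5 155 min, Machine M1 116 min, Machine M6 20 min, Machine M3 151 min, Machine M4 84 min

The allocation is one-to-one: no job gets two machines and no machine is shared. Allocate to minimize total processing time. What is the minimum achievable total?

Optimal: Harbor→Machine M7 (36 min), Summit→Machine M5 (42 min), Ridgeline→Machine M1 (58 min), Delta→Machine M4 (60 min), Flint→Machine M3 (73 min), Apex→Machine M6 (20 min) — total 36+42+58+60+73+20 = 289 min.
Swapping Apex↔Ridgeline (Apex→Machine M1 116 min, Ridgeline→Machine M6 40 min) adds 78.

Minimum total: 289 min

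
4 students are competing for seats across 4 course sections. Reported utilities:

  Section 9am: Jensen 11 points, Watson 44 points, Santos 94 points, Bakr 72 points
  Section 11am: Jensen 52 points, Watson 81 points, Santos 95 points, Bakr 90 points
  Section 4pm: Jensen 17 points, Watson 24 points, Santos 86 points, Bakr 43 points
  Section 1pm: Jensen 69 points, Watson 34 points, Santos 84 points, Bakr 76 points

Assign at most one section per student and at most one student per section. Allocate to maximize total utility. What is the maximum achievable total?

Maximum total: 308 points

This is a one-to-one assignment (maximum-weight bipartite matching).
Optimal: Jensen→Section 1pm (69 points), Watson→Section 11am (81 points), Santos→Section 4pm (86 points), Bakr→Section 9am (72 points) — total 69+81+86+72 = 308 points.
Row-greedy (each student in turn takes its best remaining section) gives 287 points, worse by 21.
Swapping Jensen↔Watson (Jensen→Section 11am 52 points, Watson→Section 1pm 34 points) loses 64.
No other one-to-one assignment exceeds 308 points.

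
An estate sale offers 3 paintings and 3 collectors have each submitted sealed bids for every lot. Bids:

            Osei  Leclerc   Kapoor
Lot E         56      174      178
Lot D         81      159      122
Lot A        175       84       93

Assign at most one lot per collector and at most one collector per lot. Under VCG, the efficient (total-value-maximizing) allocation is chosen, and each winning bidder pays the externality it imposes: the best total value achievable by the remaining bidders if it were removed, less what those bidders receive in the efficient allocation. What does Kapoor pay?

Kapoor pays $15.

Efficient allocation: Osei→Lot A ($175), Leclerc→Lot D ($159), Kapoor→Lot E ($178); total welfare W = $512.
Kapoor receives Lot E at value $178, so the others get W − 178 = $334.
Without Kapoor: best allocation of the remaining 2 bidders over all 3 lots is Osei→Lot A ($175), Leclerc→Lot E ($174), total $349.
VCG payment = (others' best without Kapoor) − (others' welfare with Kapoor) = 349 − 334 = $15.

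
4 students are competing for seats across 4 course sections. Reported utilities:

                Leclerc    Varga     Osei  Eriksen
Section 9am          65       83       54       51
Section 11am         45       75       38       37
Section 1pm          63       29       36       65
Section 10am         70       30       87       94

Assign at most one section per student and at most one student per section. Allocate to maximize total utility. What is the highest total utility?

Maximum total: 292 points

Optimal: Leclerc→Section 9am (65 points), Varga→Section 11am (75 points), Osei→Section 10am (87 points), Eriksen→Section 1pm (65 points) — total 65+75+87+65 = 292 points.
Max-entry greedy (repeatedly take the single best remaining cell) gives 278 points, worse by 14.
Next-best assignment: Leclerc→Section 1pm, Varga→Section 11am, Osei→Section 9am, Eriksen→Section 10am = 286 points.
No other one-to-one assignment exceeds 292 points.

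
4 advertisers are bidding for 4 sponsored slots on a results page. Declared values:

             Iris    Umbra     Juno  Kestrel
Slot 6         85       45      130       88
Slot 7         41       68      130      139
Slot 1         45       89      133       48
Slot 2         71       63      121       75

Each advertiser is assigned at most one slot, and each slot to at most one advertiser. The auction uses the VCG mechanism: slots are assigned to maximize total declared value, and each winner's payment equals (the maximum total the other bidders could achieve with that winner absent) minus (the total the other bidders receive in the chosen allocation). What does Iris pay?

Efficient allocation: Iris→Slot 6 ($85), Umbra→Slot 1 ($89), Juno→Slot 2 ($121), Kestrel→Slot 7 ($139); total welfare W = $434.
Iris receives Slot 6 at value $85, so the others get W − 85 = $349.
Without Iris: best allocation of the remaining 3 bidders over all 4 slots is Umbra→Slot 1 ($89), Juno→Slot 6 ($130), Kestrel→Slot 7 ($139), total $358.
VCG payment = (others' best without Iris) − (others' welfare with Iris) = 358 − 349 = $9.

Iris pays $9.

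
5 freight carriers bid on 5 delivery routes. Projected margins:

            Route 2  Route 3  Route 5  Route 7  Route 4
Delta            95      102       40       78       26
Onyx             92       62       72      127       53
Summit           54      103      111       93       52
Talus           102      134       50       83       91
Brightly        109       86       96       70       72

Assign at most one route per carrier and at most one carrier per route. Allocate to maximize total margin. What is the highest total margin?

Max total: $540k

This is the linear assignment problem.
Optimal: Delta→Route 3 ($102k), Onyx→Route 7 ($127k), Summit→Route 5 ($111k), Talus→Route 4 ($91k), Brightly→Route 2 ($109k) — total 102+127+111+91+109 = $540k.
Max-entry greedy (repeatedly take the single best remaining cell) gives $507k, worse by 33.
Swapping Onyx↔Talus (Onyx→Route 4 $53k, Talus→Route 7 $83k) loses 82.
Checked against all permutations: $540k is optimal.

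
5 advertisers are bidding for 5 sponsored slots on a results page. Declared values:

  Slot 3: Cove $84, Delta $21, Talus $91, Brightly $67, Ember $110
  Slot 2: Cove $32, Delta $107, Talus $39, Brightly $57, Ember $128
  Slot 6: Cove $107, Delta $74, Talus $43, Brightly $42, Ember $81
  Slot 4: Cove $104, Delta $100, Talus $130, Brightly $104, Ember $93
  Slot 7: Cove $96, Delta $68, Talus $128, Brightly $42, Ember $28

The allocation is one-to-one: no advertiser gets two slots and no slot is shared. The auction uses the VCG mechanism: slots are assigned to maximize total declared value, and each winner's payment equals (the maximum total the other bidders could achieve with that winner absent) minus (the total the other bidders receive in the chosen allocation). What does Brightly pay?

Brightly pays $11.

Efficient allocation: Cove→Slot 6 ($107), Delta→Slot 2 ($107), Talus→Slot 7 ($128), Brightly→Slot 4 ($104), Ember→Slot 3 ($110); total welfare W = $556.
Brightly receives Slot 4 at value $104, so the others get W − 104 = $452.
Without Brightly: best allocation of the remaining 4 bidders over all 5 slots is Cove→Slot 6 ($107), Delta→Slot 4 ($100), Talus→Slot 7 ($128), Ember→Slot 2 ($128), total $463.
VCG payment = (others' best without Brightly) − (others' welfare with Brightly) = 463 − 452 = $11.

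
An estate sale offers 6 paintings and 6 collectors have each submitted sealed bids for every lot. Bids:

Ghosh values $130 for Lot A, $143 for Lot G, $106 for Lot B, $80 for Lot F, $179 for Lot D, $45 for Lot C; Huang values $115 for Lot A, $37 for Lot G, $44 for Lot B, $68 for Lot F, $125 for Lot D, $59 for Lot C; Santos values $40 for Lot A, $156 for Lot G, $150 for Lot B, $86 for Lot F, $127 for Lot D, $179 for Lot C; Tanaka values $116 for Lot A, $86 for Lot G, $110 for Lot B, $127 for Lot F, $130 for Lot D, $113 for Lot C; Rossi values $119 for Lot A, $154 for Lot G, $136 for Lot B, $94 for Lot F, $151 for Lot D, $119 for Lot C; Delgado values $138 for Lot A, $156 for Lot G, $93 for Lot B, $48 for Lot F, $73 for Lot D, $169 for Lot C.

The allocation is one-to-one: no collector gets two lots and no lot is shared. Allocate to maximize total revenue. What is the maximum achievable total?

Optimal: Ghosh→Lot D ($179), Huang→Lot A ($115), Santos→Lot B ($150), Tanaka→Lot F ($127), Rossi→Lot G ($154), Delgado→Lot C ($169) — total 179+115+150+127+154+169 = $894.
Next-best assignment: Ghosh→Lot D, Huang→Lot A, Santos→Lot C, Tanaka→Lot F, Rossi→Lot B, Delgado→Lot G = $892.
Every other assignment is strictly worse.

Maximum total: $894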